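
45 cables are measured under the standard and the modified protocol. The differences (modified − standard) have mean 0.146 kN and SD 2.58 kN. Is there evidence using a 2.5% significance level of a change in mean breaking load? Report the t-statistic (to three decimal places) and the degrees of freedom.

H0: μ_d = 0; H1: μ_d ≠ 0 (paired t-test on the differences, two-sided).
t = d̄/(s_d/√n) = 0.146/(2.58/√45) = 0.380
df = n − 1 = 44
Two-sided p-value ≈ 0.7061
Since p ≈ 0.7061 > α = 0.025, fail to reject H0; the data do not provide sufficient evidence against H0.

t = 0.380, df = 44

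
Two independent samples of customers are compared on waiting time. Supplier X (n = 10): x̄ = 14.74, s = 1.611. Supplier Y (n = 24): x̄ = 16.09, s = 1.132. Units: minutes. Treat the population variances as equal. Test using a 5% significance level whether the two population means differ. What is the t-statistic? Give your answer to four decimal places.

-2.7915

Let group 1 = supplier X, group 2 = supplier Y. H0: μ_1 = μ_2; H1: μ_1 ≠ μ_2 (two-sample pooled-variance t-test, two-sided).
s_p² = [(10−1)·1.611² + (24−1)·1.132²]/(10+24−2) = 1.65096
t = (14.74 − 16.09)/√[1.65096·(1/10 + 1/24)] = -2.7915
df = n₁ + n₂ − 2 = 32
Two-sided p-value ≈ 0.009
Since p ≈ 0.009 < α = 0.05, reject H0; the data support H1.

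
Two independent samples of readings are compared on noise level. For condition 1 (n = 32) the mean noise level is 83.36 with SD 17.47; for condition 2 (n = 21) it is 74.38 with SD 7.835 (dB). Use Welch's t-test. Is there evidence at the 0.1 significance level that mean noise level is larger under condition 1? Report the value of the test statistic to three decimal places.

2.544

Let group 1 = condition 1, group 2 = condition 2. H0: μ_1 = μ_2; H1: μ_1 > μ_2 (Welch's two-sample t-test, right-tailed).
t = (x̄_1 − x̄_2)/√(s_1²/n_1 + s_2²/n_2) = (83.36 − 74.38)/√(17.47²/32 + 7.835²/21) = 2.544
Welch–Satterthwaite df ≈ 46.19
p-value = P(T ≥ 2.544) ≈ 0.007
Since p ≈ 0.007 < α = 0.1, reject H0; the evidence is statistically significant.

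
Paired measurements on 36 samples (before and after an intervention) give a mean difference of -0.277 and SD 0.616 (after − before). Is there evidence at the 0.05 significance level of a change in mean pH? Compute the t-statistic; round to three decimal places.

-2.698

H0: μ_d = 0; H1: μ_d ≠ 0 (paired t-test on the differences, two-sided).
t = d̄/(s_d/√n) = -0.277/(0.616/√36) = -2.698
df = n − 1 = 35
Two-sided p-value ≈ 0.0107
Since p ≈ 0.0107 < α = 0.05, reject H0; the data support H1.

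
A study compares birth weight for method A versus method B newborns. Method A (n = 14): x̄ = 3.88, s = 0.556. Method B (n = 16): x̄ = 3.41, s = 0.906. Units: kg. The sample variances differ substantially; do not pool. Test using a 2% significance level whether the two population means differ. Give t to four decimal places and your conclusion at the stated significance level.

t = 1.7350; fail to reject H0

Let group 1 = method A, group 2 = method B. H0: μ_1 = μ_2; H1: μ_1 ≠ μ_2 (Welch's two-sample t-test, two-sided).
t = (x̄_1 − x̄_2)/√(s_1²/n_1 + s_2²/n_2) = (3.88 − 3.41)/√(0.556²/14 + 0.906²/16) = 1.7350
Welch–Satterthwaite df ≈ 25.29
Two-sided p-value ≈ 0.0949
Since p ≈ 0.0949 > α = 0.02, fail to reject H0; the data do not provide sufficient evidence against H0.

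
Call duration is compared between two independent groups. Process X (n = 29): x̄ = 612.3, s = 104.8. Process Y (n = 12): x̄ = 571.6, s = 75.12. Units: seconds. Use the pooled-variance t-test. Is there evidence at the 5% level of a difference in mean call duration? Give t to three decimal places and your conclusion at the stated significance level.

t = 1.218; fail to reject H0

Let group 1 = process X, group 2 = process Y. H0: μ_1 = μ_2; H1: μ_1 ≠ μ_2 (two-sample pooled-variance t-test, two-sided).
s_p² = [(29−1)·104.8² + (12−1)·75.12²]/(29+12−2) = 9476.88
t = (612.3 − 571.6)/√[9476.88·(1/29 + 1/12)] = 1.218
df = n₁ + n₂ − 2 = 39
Two-sided p-value ≈ 0.2305
Since p ≈ 0.2305 > α = 0.05, fail to reject H0; the data do not provide sufficient evidence against H0.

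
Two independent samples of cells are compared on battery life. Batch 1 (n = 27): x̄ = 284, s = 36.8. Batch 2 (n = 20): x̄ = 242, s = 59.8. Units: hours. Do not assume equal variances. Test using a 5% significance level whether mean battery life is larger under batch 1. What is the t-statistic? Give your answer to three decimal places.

2.776

Let group 1 = batch 1, group 2 = batch 2. H0: μ_1 = μ_2; H1: μ_1 > μ_2 (Welch's two-sample t-test, right-tailed).
t = (x̄_1 − x̄_2)/√(s_1²/n_1 + s_2²/n_2) = (284 − 242)/√(36.8²/27 + 59.8²/20) = 2.776
Welch–Satterthwaite df ≈ 29.46
p-value = P(T ≥ 2.776) ≈ 0.005
Since p ≈ 0.005 < α = 0.05, reject H0; the evidence is statistically significant.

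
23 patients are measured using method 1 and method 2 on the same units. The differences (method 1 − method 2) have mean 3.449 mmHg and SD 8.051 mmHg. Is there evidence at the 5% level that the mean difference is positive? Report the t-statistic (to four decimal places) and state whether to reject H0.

t = 2.0545; reject H0

H0: μ_d = 0; H1: μ_d > 0 (paired t-test on the differences, right-tailed).
t = d̄/(s_d/√n) = 3.449/(8.051/√23) = 2.0545
df = n − 1 = 22
p-value = P(T ≥ 2.0545) ≈ 0.0260
Since p ≈ 0.0260 < α = 0.05, reject H0; the evidence is statistically significant.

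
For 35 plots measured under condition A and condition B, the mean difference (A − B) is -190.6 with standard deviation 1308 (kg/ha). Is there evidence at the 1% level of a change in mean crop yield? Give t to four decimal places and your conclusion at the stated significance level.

H0: μ_d = 0; H1: μ_d ≠ 0 (paired t-test on the differences, two-sided).
t = d̄/(s_d/√n) = -190.6/(1308/√35) = -0.8621
df = n − 1 = 34
Two-sided p-value ≈ 0.395
Since p ≈ 0.395 > α = 0.01, fail to reject H0; the evidence is not statistically significant.

t = -0.8621; fail to reject H0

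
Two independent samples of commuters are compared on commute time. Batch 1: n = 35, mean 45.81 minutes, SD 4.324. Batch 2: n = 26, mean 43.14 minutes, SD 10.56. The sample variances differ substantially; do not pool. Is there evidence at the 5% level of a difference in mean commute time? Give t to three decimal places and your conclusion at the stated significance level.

Let group 1 = batch 1, group 2 = batch 2. H0: μ_1 = μ_2; H1: μ_1 ≠ μ_2 (Welch's two-sample t-test, two-sided).
t = (x̄_1 − x̄_2)/√(s_1²/n_1 + s_2²/n_2) = (45.81 − 43.14)/√(4.324²/35 + 10.56²/26) = 1.216
Welch–Satterthwaite df ≈ 31.26
Two-sided p-value ≈ 0.233
Since p ≈ 0.233 > α = 0.05, fail to reject H0; the evidence is not statistically significant.

t = 1.216; fail to reject H0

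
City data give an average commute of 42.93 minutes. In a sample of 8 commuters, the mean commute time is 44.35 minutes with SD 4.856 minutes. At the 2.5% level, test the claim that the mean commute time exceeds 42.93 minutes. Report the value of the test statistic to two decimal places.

H0: μ = 42.93; H1: μ > 42.93 (one-sample t-test, right-tailed).
t = (x̄ − μ₀)/(s/√n) = (44.35 − 42.93)/(4.856/√8) = 0.83
df = n − 1 = 7
p-value = P(T ≥ 0.83) ≈ 0.218
Since p ≈ 0.218 > α = 0.025, fail to reject H0; the data do not provide sufficient evidence against H0.

0.83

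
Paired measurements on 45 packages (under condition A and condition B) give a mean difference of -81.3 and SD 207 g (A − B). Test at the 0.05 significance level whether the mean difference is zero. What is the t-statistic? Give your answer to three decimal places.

-2.635

H0: μ_d = 0; H1: μ_d ≠ 0 (paired t-test on the differences, two-sided).
t = d̄/(s_d/√n) = -81.3/(207/√45) = -2.635
df = n − 1 = 44
Two-sided p-value ≈ 0.012
Since p ≈ 0.012 < α = 0.05, reject H0; the evidence is statistically significant.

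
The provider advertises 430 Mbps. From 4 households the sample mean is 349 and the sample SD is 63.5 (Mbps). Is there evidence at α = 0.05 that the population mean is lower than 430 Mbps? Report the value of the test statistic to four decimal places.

H0: μ = 430; H1: μ < 430 (one-sample t-test, left-tailed).
t = (x̄ − μ₀)/(s/√n) = (349 − 430)/(63.5/√4) = -2.5512
df = n − 1 = 3
p-value = P(T ≤ -2.5512) ≈ 0.0419
Since p ≈ 0.0419 < α = 0.05, reject H0; the data support H1.

-2.5512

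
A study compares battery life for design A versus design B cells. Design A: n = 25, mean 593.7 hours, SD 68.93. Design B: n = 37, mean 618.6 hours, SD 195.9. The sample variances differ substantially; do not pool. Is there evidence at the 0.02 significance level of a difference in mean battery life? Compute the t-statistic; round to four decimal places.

Let group 1 = design A, group 2 = design B. H0: μ_1 = μ_2; H1: μ_1 ≠ μ_2 (Welch's two-sample t-test, two-sided).
t = (x̄_1 − x̄_2)/√(s_1²/n_1 + s_2²/n_2) = (593.7 − 618.6)/√(68.93²/25 + 195.9²/37) = -0.7108
Welch–Satterthwaite df ≈ 47.98
Two-sided p-value ≈ 0.481
Since p ≈ 0.481 > α = 0.02, fail to reject H0; the evidence is not statistically significant.

-0.7108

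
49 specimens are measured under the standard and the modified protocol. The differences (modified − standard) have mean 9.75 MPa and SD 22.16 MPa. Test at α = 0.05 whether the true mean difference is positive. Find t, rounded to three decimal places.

H0: μ_d = 0; H1: μ_d > 0 (paired t-test on the differences, right-tailed).
t = d̄/(s_d/√n) = 9.75/(22.16/√49) = 3.080
df = n − 1 = 48
p-value = P(T ≥ 3.080) ≈ 0.002
Since p ≈ 0.002 < α = 0.05, reject H0; the evidence is statistically significant.

3.080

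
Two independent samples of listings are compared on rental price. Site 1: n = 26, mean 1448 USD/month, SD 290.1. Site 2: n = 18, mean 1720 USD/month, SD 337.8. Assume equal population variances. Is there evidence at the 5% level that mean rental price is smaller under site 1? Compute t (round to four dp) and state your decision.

t = -2.8589; reject H0

Let group 1 = site 1, group 2 = site 2. H0: μ_1 = μ_2; H1: μ_1 < μ_2 (two-sample pooled-variance t-test, left-tailed).
s_p² = [(26−1)·290.1² + (18−1)·337.8²]/(26+18−2) = 96281
t = (1448 − 1720)/√[96281·(1/26 + 1/18)] = -2.8589
df = n₁ + n₂ − 2 = 42
p-value = P(T ≤ -2.8589) ≈ 0.003
Since p ≈ 0.003 < α = 0.05, reject H0; the data support H1.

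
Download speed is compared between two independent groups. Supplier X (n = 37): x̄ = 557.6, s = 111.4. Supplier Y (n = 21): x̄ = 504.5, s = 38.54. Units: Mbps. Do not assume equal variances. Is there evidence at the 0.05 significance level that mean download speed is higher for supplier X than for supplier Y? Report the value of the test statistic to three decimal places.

Let group 1 = supplier X, group 2 = supplier Y. H0: μ_1 = μ_2; H1: μ_1 > μ_2 (Welch's two-sample t-test, right-tailed).
t = (x̄_1 − x̄_2)/√(s_1²/n_1 + s_2²/n_2) = (557.6 − 504.5)/√(111.4²/37 + 38.54²/21) = 2.635
Welch–Satterthwaite df ≈ 48.87
p-value = P(T ≥ 2.635) ≈ 0.006
Since p ≈ 0.006 < α = 0.05, reject H0; the evidence is statistically significant.

2.635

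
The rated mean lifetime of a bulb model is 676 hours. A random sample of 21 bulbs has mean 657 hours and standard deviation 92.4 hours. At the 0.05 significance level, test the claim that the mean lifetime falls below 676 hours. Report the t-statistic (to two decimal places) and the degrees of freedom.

t = -0.94, df = 20

H0: μ = 676; H1: μ < 676 (one-sample t-test, left-tailed).
t = (x̄ − μ₀)/(s/√n) = (657 − 676)/(92.4/√21) = -0.94
df = n − 1 = 20
p-value = P(T ≤ -0.94) ≈ 0.1786
Since p ≈ 0.1786 > α = 0.05, fail to reject H0; the evidence is not statistically significant.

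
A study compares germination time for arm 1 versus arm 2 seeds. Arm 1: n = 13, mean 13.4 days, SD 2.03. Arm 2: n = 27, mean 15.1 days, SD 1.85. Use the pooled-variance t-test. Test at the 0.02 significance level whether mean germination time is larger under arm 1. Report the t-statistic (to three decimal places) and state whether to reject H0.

t = -2.638; fail to reject H0

Let group 1 = arm 1, group 2 = arm 2. H0: μ_1 = μ_2; H1: μ_1 > μ_2 (two-sample pooled-variance t-test, right-tailed).
s_p² = [(13−1)·2.03² + (27−1)·1.85²]/(13+27−2) = 3.64305
t = (13.4 − 15.1)/√[3.64305·(1/13 + 1/27)] = -2.638
df = n₁ + n₂ − 2 = 38
p-value = P(T ≥ -2.638) ≈ 0.994
Since p ≈ 0.994 > α = 0.02, fail to reject H0; the evidence is not statistically significant.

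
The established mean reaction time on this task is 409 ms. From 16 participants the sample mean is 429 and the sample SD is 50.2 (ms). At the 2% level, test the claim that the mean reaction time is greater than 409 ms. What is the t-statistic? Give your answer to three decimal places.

H0: μ = 409; H1: μ > 409 (one-sample t-test, right-tailed).
t = (x̄ − μ₀)/(s/√n) = (429 − 409)/(50.2/√16) = 1.594
df = n − 1 = 15
p-value = P(T ≥ 1.594) ≈ 0.0659
Since p ≈ 0.0659 > α = 0.02, fail to reject H0; the data do not provide sufficient evidence against H0.

1.594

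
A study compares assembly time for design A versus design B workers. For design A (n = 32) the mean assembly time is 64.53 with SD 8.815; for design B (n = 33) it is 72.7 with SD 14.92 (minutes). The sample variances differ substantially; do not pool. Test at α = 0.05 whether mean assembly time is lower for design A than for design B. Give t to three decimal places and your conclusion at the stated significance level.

t = -2.697; reject H0

Let group 1 = design A, group 2 = design B. H0: μ_1 = μ_2; H1: μ_1 < μ_2 (Welch's two-sample t-test, left-tailed).
t = (x̄_1 − x̄_2)/√(s_1²/n_1 + s_2²/n_2) = (64.53 − 72.7)/√(8.815²/32 + 14.92²/33) = -2.697
Welch–Satterthwaite df ≈ 52.20
p-value = P(T ≤ -2.697) ≈ 0.0047
Since p ≈ 0.0047 < α = 0.05, reject H0; the data support H1.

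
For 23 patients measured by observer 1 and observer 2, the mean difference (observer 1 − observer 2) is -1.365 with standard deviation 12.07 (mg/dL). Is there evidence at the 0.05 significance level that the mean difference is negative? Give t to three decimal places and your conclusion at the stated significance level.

H0: μ_d = 0; H1: μ_d < 0 (paired t-test on the differences, left-tailed).
t = d̄/(s_d/√n) = -1.365/(12.07/√23) = -0.542
df = n − 1 = 22
p-value = P(T ≤ -0.542) ≈ 0.2965
Since p ≈ 0.2965 > α = 0.05, fail to reject H0; the evidence is not statistically significant.

t = -0.542; fail to reject H0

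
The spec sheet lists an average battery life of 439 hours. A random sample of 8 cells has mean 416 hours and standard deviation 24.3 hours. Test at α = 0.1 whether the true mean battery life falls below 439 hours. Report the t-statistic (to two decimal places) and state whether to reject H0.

t = -2.68; reject H0

H0: μ = 439; H1: μ < 439 (one-sample t-test, left-tailed).
t = (x̄ − μ₀)/(s/√n) = (416 − 439)/(24.3/√8) = -2.68
df = n − 1 = 7
p-value = P(T ≤ -2.68) ≈ 0.016
Since p ≈ 0.016 < α = 0.1, reject H0; the evidence is statistically significant.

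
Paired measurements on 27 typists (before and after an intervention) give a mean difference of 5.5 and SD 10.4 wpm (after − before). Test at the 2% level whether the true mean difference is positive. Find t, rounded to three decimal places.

2.748

H0: μ_d = 0; H1: μ_d > 0 (paired t-test on the differences, right-tailed).
t = d̄/(s_d/√n) = 5.5/(10.4/√27) = 2.748
df = n − 1 = 26
p-value = P(T ≥ 2.748) ≈ 0.0054
Since p ≈ 0.0054 < α = 0.02, reject H0; the data support H1.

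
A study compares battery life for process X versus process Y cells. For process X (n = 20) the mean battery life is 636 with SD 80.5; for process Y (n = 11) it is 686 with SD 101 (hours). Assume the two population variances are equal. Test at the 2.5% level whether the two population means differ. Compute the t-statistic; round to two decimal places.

-1.51

Let group 1 = process X, group 2 = process Y. H0: μ_1 = μ_2; H1: μ_1 ≠ μ_2 (two-sample pooled-variance t-test, two-sided).
s_p² = [(20−1)·80.5² + (11−1)·101²]/(20+11−2) = 7763.27
t = (636 − 686)/√[7763.27·(1/20 + 1/11)] = -1.51
df = n₁ + n₂ − 2 = 29
Two-sided p-value ≈ 0.1414
Since p ≈ 0.1414 > α = 0.025, fail to reject H0; the evidence is not statistically significant.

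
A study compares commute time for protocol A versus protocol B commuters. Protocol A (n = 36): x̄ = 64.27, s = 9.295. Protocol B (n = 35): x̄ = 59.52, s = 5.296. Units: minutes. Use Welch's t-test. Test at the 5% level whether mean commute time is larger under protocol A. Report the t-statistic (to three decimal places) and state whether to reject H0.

t = 2.655; reject H0

Let group 1 = protocol A, group 2 = protocol B. H0: μ_1 = μ_2; H1: μ_1 > μ_2 (Welch's two-sample t-test, right-tailed).
t = (x̄_1 − x̄_2)/√(s_1²/n_1 + s_2²/n_2) = (64.27 − 59.52)/√(9.295²/36 + 5.296²/35) = 2.655
Welch–Satterthwaite df ≈ 55.86
p-value = P(T ≥ 2.655) ≈ 0.0052
Since p ≈ 0.0052 < α = 0.05, reject H0; the data support H1.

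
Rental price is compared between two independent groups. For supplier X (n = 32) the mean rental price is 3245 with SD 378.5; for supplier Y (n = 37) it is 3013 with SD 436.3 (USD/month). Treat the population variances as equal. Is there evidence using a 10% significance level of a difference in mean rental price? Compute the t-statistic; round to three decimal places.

2.341

Let group 1 = supplier X, group 2 = supplier Y. H0: μ_1 = μ_2; H1: μ_1 ≠ μ_2 (two-sample pooled-variance t-test, two-sided).
s_p² = [(32−1)·378.5² + (37−1)·436.3²]/(32+37−2) = 168567
t = (3245 − 3013)/√[168567·(1/32 + 1/37)] = 2.341
df = n₁ + n₂ − 2 = 67
Two-sided p-value ≈ 0.022
Since p ≈ 0.022 < α = 0.1, reject H0; the data support H1.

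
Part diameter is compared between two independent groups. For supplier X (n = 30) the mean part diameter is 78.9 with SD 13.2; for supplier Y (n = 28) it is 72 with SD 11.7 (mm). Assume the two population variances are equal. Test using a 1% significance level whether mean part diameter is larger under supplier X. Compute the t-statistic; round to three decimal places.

2.101

Let group 1 = supplier X, group 2 = supplier Y. H0: μ_1 = μ_2; H1: μ_1 > μ_2 (two-sample pooled-variance t-test, right-tailed).
s_p² = [(30−1)·13.2² + (28−1)·11.7²]/(30+28−2) = 156.232
t = (78.9 − 72)/√[156.232·(1/30 + 1/28)] = 2.101
df = n₁ + n₂ − 2 = 56
p-value = P(T ≥ 2.101) ≈ 0.0201
Since p ≈ 0.0201 > α = 0.01, fail to reject H0; the evidence is not statistically significant.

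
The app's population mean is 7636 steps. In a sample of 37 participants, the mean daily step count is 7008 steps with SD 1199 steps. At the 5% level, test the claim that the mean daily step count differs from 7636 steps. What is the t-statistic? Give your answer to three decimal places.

H0: μ = 7636; H1: μ ≠ 7636 (one-sample t-test, two-sided).
t = (x̄ − μ₀)/(s/√n) = (7008 − 7636)/(1199/√37) = -3.186
df = n − 1 = 36
Two-sided p-value ≈ 0.0030
Since p ≈ 0.0030 < α = 0.05, reject H0; the evidence is statistically significant.

-3.186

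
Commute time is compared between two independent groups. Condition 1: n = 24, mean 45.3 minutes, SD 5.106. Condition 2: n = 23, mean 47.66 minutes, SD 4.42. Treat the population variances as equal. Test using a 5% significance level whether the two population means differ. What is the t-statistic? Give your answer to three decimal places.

-1.691

Let group 1 = condition 1, group 2 = condition 2. H0: μ_1 = μ_2; H1: μ_1 ≠ μ_2 (two-sample pooled-variance t-test, two-sided).
s_p² = [(24−1)·5.106² + (23−1)·4.42²]/(24+23−2) = 22.8764
t = (45.3 − 47.66)/√[22.8764·(1/24 + 1/23)] = -1.691
df = n₁ + n₂ − 2 = 45
Two-sided p-value ≈ 0.0978
Since p ≈ 0.0978 > α = 0.05, fail to reject H0; the evidence is not statistically significant.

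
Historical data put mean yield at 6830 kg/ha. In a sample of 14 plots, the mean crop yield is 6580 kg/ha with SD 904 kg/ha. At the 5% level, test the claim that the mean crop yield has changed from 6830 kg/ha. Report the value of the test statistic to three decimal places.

H0: μ = 6830; H1: μ ≠ 6830 (one-sample t-test, two-sided).
t = (x̄ − μ₀)/(s/√n) = (6580 − 6830)/(904/√14) = -1.035
df = n − 1 = 13
Two-sided p-value ≈ 0.3197
Since p ≈ 0.3197 > α = 0.05, fail to reject H0; the evidence is not statistically significant.

-1.035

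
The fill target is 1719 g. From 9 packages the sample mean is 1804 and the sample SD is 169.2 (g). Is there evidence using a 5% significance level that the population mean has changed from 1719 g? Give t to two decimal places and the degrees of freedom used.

H0: μ = 1719; H1: μ ≠ 1719 (one-sample t-test, two-sided).
t = (x̄ − μ₀)/(s/√n) = (1804 − 1719)/(169.2/√9) = 1.51
df = n − 1 = 8
Two-sided p-value ≈ 0.170
Since p ≈ 0.170 > α = 0.05, fail to reject H0; the data do not provide sufficient evidence against H0.

t = 1.51, df = 8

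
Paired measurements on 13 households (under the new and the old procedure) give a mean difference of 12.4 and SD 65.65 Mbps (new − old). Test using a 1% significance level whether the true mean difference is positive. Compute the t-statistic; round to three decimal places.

0.681

H0: μ_d = 0; H1: μ_d > 0 (paired t-test on the differences, right-tailed).
t = d̄/(s_d/√n) = 12.4/(65.65/√13) = 0.681
df = n − 1 = 12
p-value = P(T ≥ 0.681) ≈ 0.2544
Since p ≈ 0.2544 > α = 0.01, fail to reject H0; the evidence is not statistically significant.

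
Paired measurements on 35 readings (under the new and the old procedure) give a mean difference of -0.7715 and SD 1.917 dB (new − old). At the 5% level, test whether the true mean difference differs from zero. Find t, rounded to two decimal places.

H0: μ_d = 0; H1: μ_d ≠ 0 (paired t-test on the differences, two-sided).
t = d̄/(s_d/√n) = -0.7715/(1.917/√35) = -2.38
df = n − 1 = 34
Two-sided p-value ≈ 0.0230
Since p ≈ 0.0230 < α = 0.05, reject H0; the data support H1.

-2.38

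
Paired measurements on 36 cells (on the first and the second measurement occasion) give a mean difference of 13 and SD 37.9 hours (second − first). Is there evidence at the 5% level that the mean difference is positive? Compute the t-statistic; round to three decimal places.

2.058

H0: μ_d = 0; H1: μ_d > 0 (paired t-test on the differences, right-tailed).
t = d̄/(s_d/√n) = 13/(37.9/√36) = 2.058
df = n − 1 = 35
p-value = P(T ≥ 2.058) ≈ 0.024
Since p ≈ 0.024 < α = 0.05, reject H0; the data support H1.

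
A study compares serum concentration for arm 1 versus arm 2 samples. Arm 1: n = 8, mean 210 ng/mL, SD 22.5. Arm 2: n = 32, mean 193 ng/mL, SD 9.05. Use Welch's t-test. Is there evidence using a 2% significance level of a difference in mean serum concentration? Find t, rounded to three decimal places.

Let group 1 = arm 1, group 2 = arm 2. H0: μ_1 = μ_2; H1: μ_1 ≠ μ_2 (Welch's two-sample t-test, two-sided).
t = (x̄_1 − x̄_2)/√(s_1²/n_1 + s_2²/n_2) = (210 − 193)/√(22.5²/8 + 9.05²/32) = 2.095
Welch–Satterthwaite df ≈ 7.57
Two-sided p-value ≈ 0.071
Since p ≈ 0.071 > α = 0.02, fail to reject H0; the data do not provide sufficient evidence against H0.

2.095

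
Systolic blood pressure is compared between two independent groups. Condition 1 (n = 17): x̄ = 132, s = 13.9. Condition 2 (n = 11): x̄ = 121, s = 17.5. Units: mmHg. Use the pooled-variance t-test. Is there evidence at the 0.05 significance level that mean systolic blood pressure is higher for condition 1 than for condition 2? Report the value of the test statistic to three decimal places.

1.848

Let group 1 = condition 1, group 2 = condition 2. H0: μ_1 = μ_2; H1: μ_1 > μ_2 (two-sample pooled-variance t-test, right-tailed).
s_p² = [(17−1)·13.9² + (11−1)·17.5²]/(17+11−2) = 236.687
t = (132 − 121)/√[236.687·(1/17 + 1/11)] = 1.848
df = n₁ + n₂ − 2 = 26
p-value = P(T ≥ 1.848) ≈ 0.038
Since p ≈ 0.038 < α = 0.05, reject H0; the evidence is statistically significant.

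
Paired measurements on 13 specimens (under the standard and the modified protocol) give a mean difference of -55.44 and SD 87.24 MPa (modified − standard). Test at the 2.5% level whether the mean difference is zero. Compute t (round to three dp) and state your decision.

H0: μ_d = 0; H1: μ_d ≠ 0 (paired t-test on the differences, two-sided).
t = d̄/(s_d/√n) = -55.44/(87.24/√13) = -2.291
df = n − 1 = 12
Two-sided p-value ≈ 0.0408
Since p ≈ 0.0408 > α = 0.025, fail to reject H0; the evidence is not statistically significant.

t = -2.291; fail to reject H0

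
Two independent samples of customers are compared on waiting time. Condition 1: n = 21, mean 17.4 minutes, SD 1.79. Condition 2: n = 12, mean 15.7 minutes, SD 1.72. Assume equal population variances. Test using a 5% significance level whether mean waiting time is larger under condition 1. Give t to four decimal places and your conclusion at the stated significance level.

Let group 1 = condition 1, group 2 = condition 2. H0: μ_1 = μ_2; H1: μ_1 > μ_2 (two-sample pooled-variance t-test, right-tailed).
s_p² = [(21−1)·1.79² + (12−1)·1.72²]/(21+12−2) = 3.11692
t = (17.4 − 15.7)/√[3.11692·(1/21 + 1/12)] = 2.6609
df = n₁ + n₂ − 2 = 31
p-value = P(T ≥ 2.6609) ≈ 0.0061
Since p ≈ 0.0061 < α = 0.05, reject H0; the data support H1.

t = 2.6609; reject H0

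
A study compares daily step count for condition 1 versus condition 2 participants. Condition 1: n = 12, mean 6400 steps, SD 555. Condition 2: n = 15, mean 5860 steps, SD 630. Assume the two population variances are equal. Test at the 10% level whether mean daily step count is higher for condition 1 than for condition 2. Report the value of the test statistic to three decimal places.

2.331

Let group 1 = condition 1, group 2 = condition 2. H0: μ_1 = μ_2; H1: μ_1 > μ_2 (two-sample pooled-variance t-test, right-tailed).
s_p² = [(12−1)·555² + (15−1)·630²]/(12+15−2) = 357795
t = (6400 − 5860)/√[357795·(1/12 + 1/15)] = 2.331
df = n₁ + n₂ − 2 = 25
p-value = P(T ≥ 2.331) ≈ 0.014
Since p ≈ 0.014 < α = 0.1, reject H0; the evidence is statistically significant.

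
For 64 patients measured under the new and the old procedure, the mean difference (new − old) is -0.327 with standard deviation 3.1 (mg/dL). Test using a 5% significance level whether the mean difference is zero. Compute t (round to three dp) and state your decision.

t = -0.844; fail to reject H0

H0: μ_d = 0; H1: μ_d ≠ 0 (paired t-test on the differences, two-sided).
t = d̄/(s_d/√n) = -0.327/(3.1/√64) = -0.844
df = n − 1 = 63
Two-sided p-value ≈ 0.402
Since p ≈ 0.402 > α = 0.05, fail to reject H0; the evidence is not statistically significant.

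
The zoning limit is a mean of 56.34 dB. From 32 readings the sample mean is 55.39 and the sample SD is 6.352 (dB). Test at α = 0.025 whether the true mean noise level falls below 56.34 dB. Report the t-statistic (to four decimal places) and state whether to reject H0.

H0: μ = 56.34; H1: μ < 56.34 (one-sample t-test, left-tailed).
t = (x̄ − μ₀)/(s/√n) = (55.39 − 56.34)/(6.352/√32) = -0.8460
df = n − 1 = 31
p-value = P(T ≤ -0.8460) ≈ 0.2020
Since p ≈ 0.2020 > α = 0.025, fail to reject H0; the data do not provide sufficient evidence against H0.

t = -0.8460; fail to reject H0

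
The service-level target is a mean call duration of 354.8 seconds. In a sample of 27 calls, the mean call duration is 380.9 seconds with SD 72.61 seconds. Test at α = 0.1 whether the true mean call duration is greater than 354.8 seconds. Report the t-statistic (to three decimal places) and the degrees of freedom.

t = 1.868, df = 26

H0: μ = 354.8; H1: μ > 354.8 (one-sample t-test, right-tailed).
t = (x̄ − μ₀)/(s/√n) = (380.9 − 354.8)/(72.61/√27) = 1.868
df = n − 1 = 26
p-value = P(T ≥ 1.868) ≈ 0.0366
Since p ≈ 0.0366 < α = 0.1, reject H0; the data support H1.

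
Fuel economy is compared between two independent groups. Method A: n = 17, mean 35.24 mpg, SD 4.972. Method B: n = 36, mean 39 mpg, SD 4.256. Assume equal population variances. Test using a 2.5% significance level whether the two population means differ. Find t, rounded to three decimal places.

Let group 1 = method A, group 2 = method B. H0: μ_1 = μ_2; H1: μ_1 ≠ μ_2 (two-sample pooled-variance t-test, two-sided).
s_p² = [(17−1)·4.972² + (36−1)·4.256²]/(17+36−2) = 20.1864
t = (35.24 − 39)/√[20.1864·(1/17 + 1/36)] = -2.844
df = n₁ + n₂ − 2 = 51
Two-sided p-value ≈ 0.0064
Since p ≈ 0.0064 < α = 0.025, reject H0; the evidence is statistically significant.

-2.844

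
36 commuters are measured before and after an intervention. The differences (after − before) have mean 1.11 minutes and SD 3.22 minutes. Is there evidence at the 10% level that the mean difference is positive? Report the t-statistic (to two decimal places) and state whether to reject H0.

H0: μ_d = 0; H1: μ_d > 0 (paired t-test on the differences, right-tailed).
t = d̄/(s_d/√n) = 1.11/(3.22/√36) = 2.07
df = n − 1 = 35
p-value = P(T ≥ 2.07) ≈ 0.023
Since p ≈ 0.023 < α = 0.1, reject H0; the data support H1.

t = 2.07; reject H0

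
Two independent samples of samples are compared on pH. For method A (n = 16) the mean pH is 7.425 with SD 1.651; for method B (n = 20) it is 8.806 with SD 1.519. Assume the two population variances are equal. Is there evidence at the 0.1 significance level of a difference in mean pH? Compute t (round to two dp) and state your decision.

t = -2.61; reject H0

Let group 1 = method A, group 2 = method B. H0: μ_1 = μ_2; H1: μ_1 ≠ μ_2 (two-sample pooled-variance t-test, two-sided).
s_p² = [(16−1)·1.651² + (20−1)·1.519²]/(16+20−2) = 2.49197
t = (7.425 − 8.806)/√[2.49197·(1/16 + 1/20)] = -2.61
df = n₁ + n₂ − 2 = 34
Two-sided p-value ≈ 0.0134
Since p ≈ 0.0134 < α = 0.1, reject H0; the data support H1.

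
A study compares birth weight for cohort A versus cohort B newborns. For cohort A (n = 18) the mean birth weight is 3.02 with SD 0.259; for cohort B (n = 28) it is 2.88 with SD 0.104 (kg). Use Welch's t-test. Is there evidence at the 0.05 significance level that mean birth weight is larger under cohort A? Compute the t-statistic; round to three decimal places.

Let group 1 = cohort A, group 2 = cohort B. H0: μ_1 = μ_2; H1: μ_1 > μ_2 (Welch's two-sample t-test, right-tailed).
t = (x̄_1 − x̄_2)/√(s_1²/n_1 + s_2²/n_2) = (3.02 − 2.88)/√(0.259²/18 + 0.104²/28) = 2.183
Welch–Satterthwaite df ≈ 20.57
p-value = P(T ≥ 2.183) ≈ 0.0204
Since p ≈ 0.0204 < α = 0.05, reject H0; the data support H1.

2.183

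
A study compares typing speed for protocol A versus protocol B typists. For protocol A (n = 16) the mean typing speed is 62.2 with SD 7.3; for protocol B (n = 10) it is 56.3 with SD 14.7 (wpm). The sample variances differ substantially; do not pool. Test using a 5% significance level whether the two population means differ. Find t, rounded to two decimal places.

1.18

Let group 1 = protocol A, group 2 = protocol B. H0: μ_1 = μ_2; H1: μ_1 ≠ μ_2 (Welch's two-sample t-test, two-sided).
t = (x̄_1 − x̄_2)/√(s_1²/n_1 + s_2²/n_2) = (62.2 − 56.3)/√(7.3²/16 + 14.7²/10) = 1.18
Welch–Satterthwaite df ≈ 11.82
Two-sided p-value ≈ 0.261
Since p ≈ 0.261 > α = 0.05, fail to reject H0; the data do not provide sufficient evidence against H0.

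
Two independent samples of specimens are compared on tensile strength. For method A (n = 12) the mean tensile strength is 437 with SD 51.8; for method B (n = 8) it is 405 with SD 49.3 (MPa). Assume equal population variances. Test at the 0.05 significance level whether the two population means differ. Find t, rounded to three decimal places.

1.379

Let group 1 = method A, group 2 = method B. H0: μ_1 = μ_2; H1: μ_1 ≠ μ_2 (two-sample pooled-variance t-test, two-sided).
s_p² = [(12−1)·51.8² + (8−1)·49.3²]/(12+8−2) = 2584.95
t = (437 − 405)/√[2584.95·(1/12 + 1/8)] = 1.379
df = n₁ + n₂ − 2 = 18
Two-sided p-value ≈ 0.185
Since p ≈ 0.185 > α = 0.05, fail to reject H0; the data do not provide sufficient evidence against H0.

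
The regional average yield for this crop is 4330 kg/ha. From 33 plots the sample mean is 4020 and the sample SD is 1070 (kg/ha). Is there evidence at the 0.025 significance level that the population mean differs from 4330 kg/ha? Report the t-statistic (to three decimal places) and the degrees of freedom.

H0: μ = 4330; H1: μ ≠ 4330 (one-sample t-test, two-sided).
t = (x̄ − μ₀)/(s/√n) = (4020 − 4330)/(1070/√33) = -1.664
df = n − 1 = 32
Two-sided p-value ≈ 0.106
Since p ≈ 0.106 > α = 0.025, fail to reject H0; the evidence is not statistically significant.

t = -1.664, df = 32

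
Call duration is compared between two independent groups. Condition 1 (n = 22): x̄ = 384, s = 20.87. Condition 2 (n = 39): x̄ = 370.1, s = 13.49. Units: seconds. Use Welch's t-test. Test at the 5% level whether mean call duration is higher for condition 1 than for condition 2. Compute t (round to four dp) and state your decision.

t = 2.8103; reject H0

Let group 1 = condition 1, group 2 = condition 2. H0: μ_1 = μ_2; H1: μ_1 > μ_2 (Welch's two-sample t-test, right-tailed).
t = (x̄_1 − x̄_2)/√(s_1²/n_1 + s_2²/n_2) = (384 − 370.1)/√(20.87²/22 + 13.49²/39) = 2.8103
Welch–Satterthwaite df ≈ 31.11
p-value = P(T ≥ 2.8103) ≈ 0.0042
Since p ≈ 0.0042 < α = 0.05, reject H0; the evidence is statistically significant.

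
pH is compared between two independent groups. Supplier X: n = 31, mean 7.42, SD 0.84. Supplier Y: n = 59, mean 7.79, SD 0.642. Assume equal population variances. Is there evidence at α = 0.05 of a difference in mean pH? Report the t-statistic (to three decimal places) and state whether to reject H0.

Let group 1 = supplier X, group 2 = supplier Y. H0: μ_1 = μ_2; H1: μ_1 ≠ μ_2 (two-sample pooled-variance t-test, two-sided).
s_p² = [(31−1)·0.84² + (59−1)·0.642²]/(31+59−2) = 0.512199
t = (7.42 − 7.79)/√[0.512199·(1/31 + 1/59)] = -2.331
df = n₁ + n₂ − 2 = 88
Two-sided p-value ≈ 0.022
Since p ≈ 0.022 < α = 0.05, reject H0; the data support H1.

t = -2.331; reject H0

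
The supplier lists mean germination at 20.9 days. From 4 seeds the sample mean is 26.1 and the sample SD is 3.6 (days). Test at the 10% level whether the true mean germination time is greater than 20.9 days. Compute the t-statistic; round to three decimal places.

H0: μ = 20.9; H1: μ > 20.9 (one-sample t-test, right-tailed).
t = (x̄ − μ₀)/(s/√n) = (26.1 − 20.9)/(3.6/√4) = 2.889
df = n − 1 = 3
p-value = P(T ≥ 2.889) ≈ 0.0315
Since p ≈ 0.0315 < α = 0.1, reject H0; the evidence is statistically significant.

2.889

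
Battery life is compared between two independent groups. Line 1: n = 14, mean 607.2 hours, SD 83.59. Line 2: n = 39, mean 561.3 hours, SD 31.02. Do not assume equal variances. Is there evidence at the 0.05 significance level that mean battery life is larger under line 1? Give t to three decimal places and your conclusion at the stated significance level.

Let group 1 = line 1, group 2 = line 2. H0: μ_1 = μ_2; H1: μ_1 > μ_2 (Welch's two-sample t-test, right-tailed).
t = (x̄_1 − x̄_2)/√(s_1²/n_1 + s_2²/n_2) = (607.2 − 561.3)/√(83.59²/14 + 31.02²/39) = 2.006
Welch–Satterthwaite df ≈ 14.31
p-value = P(T ≥ 2.006) ≈ 0.032
Since p ≈ 0.032 < α = 0.05, reject H0; the evidence is statistically significant.

t = 2.006; reject H0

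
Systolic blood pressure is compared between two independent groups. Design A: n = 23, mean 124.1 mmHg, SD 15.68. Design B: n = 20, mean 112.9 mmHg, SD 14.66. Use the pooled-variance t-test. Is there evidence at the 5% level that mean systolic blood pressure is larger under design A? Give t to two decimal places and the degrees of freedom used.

Let group 1 = design A, group 2 = design B. H0: μ_1 = μ_2; H1: μ_1 > μ_2 (two-sample pooled-variance t-test, right-tailed).
s_p² = [(23−1)·15.68² + (20−1)·14.66²]/(23+20−2) = 231.521
t = (124.1 − 112.9)/√[231.521·(1/23 + 1/20)] = 2.41
df = n₁ + n₂ − 2 = 41
p-value = P(T ≥ 2.41) ≈ 0.0103
Since p ≈ 0.0103 < α = 0.05, reject H0; the evidence is statistically significant.

t = 2.41, df = 41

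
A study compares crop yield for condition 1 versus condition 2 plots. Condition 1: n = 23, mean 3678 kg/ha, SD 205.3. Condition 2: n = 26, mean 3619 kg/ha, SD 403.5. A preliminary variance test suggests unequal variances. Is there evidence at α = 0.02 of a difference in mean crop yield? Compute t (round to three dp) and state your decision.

t = 0.656; fail to reject H0

Let group 1 = condition 1, group 2 = condition 2. H0: μ_1 = μ_2; H1: μ_1 ≠ μ_2 (Welch's two-sample t-test, two-sided).
t = (x̄_1 − x̄_2)/√(s_1²/n_1 + s_2²/n_2) = (3678 − 3619)/√(205.3²/23 + 403.5²/26) = 0.656
Welch–Satterthwaite df ≈ 38.07
Two-sided p-value ≈ 0.516
Since p ≈ 0.516 > α = 0.02, fail to reject H0; the data do not provide sufficient evidence against H0.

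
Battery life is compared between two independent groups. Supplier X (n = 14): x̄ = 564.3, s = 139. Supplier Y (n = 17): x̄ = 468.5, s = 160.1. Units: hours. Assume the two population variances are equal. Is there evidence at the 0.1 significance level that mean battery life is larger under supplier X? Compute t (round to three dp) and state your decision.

t = 1.758; reject H0

Let group 1 = supplier X, group 2 = supplier Y. H0: μ_1 = μ_2; H1: μ_1 > μ_2 (two-sample pooled-variance t-test, right-tailed).
s_p² = [(14−1)·139² + (17−1)·160.1²]/(14+17−2) = 22802.9
t = (564.3 − 468.5)/√[22802.9·(1/14 + 1/17)] = 1.758
df = n₁ + n₂ − 2 = 29
p-value = P(T ≥ 1.758) ≈ 0.045
Since p ≈ 0.045 < α = 0.1, reject H0; the data support H1.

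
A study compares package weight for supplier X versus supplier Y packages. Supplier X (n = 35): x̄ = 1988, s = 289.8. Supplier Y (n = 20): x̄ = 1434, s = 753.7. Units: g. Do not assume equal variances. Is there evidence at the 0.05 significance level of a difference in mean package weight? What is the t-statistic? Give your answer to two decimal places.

3.16

Let group 1 = supplier X, group 2 = supplier Y. H0: μ_1 = μ_2; H1: μ_1 ≠ μ_2 (Welch's two-sample t-test, two-sided).
t = (x̄_1 − x̄_2)/√(s_1²/n_1 + s_2²/n_2) = (1988 − 1434)/√(289.8²/35 + 753.7²/20) = 3.16
Welch–Satterthwaite df ≈ 22.26
Two-sided p-value ≈ 0.005
Since p ≈ 0.005 < α = 0.05, reject H0; the data support H1.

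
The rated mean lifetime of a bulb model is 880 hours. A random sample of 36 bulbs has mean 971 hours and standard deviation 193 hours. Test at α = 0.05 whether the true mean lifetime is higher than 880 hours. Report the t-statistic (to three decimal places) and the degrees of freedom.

H0: μ = 880; H1: μ > 880 (one-sample t-test, right-tailed).
t = (x̄ − μ₀)/(s/√n) = (971 − 880)/(193/√36) = 2.829
df = n − 1 = 35
p-value = P(T ≥ 2.829) ≈ 0.0038
Since p ≈ 0.0038 < α = 0.05, reject H0; the data support H1.

t = 2.829, df = 35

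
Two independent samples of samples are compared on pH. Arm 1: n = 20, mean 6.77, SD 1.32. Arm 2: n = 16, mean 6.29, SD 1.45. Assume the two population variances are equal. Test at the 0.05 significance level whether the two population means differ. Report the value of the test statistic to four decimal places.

1.0379

Let group 1 = arm 1, group 2 = arm 2. H0: μ_1 = μ_2; H1: μ_1 ≠ μ_2 (two-sample pooled-variance t-test, two-sided).
s_p² = [(20−1)·1.32² + (16−1)·1.45²]/(20+16−2) = 1.90127
t = (6.77 − 6.29)/√[1.90127·(1/20 + 1/16)] = 1.0379
df = n₁ + n₂ − 2 = 34
Two-sided p-value ≈ 0.307
Since p ≈ 0.307 > α = 0.05, fail to reject H0; the evidence is not statistically significant.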